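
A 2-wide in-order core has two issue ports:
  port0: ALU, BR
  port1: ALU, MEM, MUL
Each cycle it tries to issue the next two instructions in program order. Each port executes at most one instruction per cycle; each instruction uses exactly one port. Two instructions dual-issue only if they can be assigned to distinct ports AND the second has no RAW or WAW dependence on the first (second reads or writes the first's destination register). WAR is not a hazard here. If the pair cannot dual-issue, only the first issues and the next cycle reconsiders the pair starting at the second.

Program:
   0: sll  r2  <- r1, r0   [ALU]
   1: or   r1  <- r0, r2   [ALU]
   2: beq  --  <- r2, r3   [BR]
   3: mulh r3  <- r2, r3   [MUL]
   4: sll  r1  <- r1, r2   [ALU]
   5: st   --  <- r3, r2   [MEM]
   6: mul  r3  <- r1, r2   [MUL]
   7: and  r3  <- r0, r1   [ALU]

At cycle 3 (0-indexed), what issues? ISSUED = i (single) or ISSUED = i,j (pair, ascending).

ISSUED = 5

t=0 i0:sll.ALU ; RAW r2
t=1 i1,i2:or.ALU beq.BR ; pair
t=2 i3,i4:mulh.MUL sll.ALU ; pair
t=3 i5:st.MEM ; no-port MEM/MUL
t=4 i6:mul.MUL ; WAW r3
t=5 i7:and.ALU ; tail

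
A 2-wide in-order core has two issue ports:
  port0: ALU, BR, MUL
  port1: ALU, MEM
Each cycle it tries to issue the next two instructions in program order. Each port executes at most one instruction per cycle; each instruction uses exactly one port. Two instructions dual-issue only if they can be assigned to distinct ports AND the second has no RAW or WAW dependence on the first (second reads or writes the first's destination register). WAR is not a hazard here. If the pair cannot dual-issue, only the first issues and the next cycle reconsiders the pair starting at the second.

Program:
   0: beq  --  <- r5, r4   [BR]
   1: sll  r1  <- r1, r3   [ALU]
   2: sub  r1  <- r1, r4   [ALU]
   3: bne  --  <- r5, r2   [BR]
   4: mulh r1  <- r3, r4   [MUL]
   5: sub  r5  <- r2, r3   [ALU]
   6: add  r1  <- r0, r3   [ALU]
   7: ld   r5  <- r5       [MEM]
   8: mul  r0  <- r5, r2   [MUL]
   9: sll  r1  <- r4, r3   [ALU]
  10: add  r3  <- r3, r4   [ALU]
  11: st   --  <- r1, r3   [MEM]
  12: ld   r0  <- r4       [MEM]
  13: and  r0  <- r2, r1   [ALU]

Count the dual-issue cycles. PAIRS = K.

t=0 i0&i1:beq/sll ; 2-wide
t=1 i2&i3:sub/bne ; 2-wide
t=2 i4&i5:mulh/sub ; 2-wide
t=3 i6&i7:add/ld ; 2-wide
t=4 i8&i9:mul/sll ; 2-wide
t=5 i10:add ; RAW r3
t=6 i11:st ; no-port MEM/MEM
t=7 i12:ld ; WAW r0
t=8 i13:and ; tail

PAIRS = 5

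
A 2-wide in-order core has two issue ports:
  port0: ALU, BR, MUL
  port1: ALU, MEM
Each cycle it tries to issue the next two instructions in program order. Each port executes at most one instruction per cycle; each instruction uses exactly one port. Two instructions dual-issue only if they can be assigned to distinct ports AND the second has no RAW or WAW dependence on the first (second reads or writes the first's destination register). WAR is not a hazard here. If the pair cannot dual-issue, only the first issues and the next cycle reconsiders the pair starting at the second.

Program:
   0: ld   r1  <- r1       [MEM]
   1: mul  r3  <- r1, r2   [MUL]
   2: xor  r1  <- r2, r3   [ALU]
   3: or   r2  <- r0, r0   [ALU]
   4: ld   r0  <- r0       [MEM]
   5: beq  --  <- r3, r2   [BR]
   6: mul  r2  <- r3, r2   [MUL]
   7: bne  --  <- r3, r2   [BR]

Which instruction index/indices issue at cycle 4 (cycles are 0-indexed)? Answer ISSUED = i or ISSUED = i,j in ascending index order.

ISSUED = 6

t=0 i0:ld ; RAW r1
t=1 i1:mul ; RAW r3
t=2 i2/i3:xor;or ; 2-wide
t=3 i4/i5:ld;beq ; 2-wide
t=4 i6:mul ; no-port MUL/BR
t=5 i7:bne ; tail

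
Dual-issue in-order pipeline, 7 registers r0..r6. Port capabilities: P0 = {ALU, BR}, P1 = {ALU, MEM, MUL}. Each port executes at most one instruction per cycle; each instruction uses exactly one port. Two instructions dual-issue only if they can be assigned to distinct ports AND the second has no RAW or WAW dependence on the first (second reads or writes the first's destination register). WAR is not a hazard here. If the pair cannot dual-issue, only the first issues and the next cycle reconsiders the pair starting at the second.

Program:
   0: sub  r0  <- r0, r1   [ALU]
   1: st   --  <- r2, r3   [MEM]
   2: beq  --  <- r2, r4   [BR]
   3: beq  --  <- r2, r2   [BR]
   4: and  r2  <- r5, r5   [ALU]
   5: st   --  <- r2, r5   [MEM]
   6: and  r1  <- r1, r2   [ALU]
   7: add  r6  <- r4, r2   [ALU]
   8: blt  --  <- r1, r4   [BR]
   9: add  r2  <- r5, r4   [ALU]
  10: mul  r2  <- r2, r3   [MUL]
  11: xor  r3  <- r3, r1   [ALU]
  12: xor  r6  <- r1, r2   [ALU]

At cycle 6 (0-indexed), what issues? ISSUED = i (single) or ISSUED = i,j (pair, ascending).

ISSUED = 10,11

c0: i0&i1 sub;st  pair
c1: i2 beq  no-port BR/BR
c2: i3&i4 beq;and  pair
c3: i5&i6 st;and  pair
c4: i7&i8 add;blt  pair
c5: i9 add  RAW+WAW r2
c6: i10&i11 mul;xor  pair
c7: i12 xor  tail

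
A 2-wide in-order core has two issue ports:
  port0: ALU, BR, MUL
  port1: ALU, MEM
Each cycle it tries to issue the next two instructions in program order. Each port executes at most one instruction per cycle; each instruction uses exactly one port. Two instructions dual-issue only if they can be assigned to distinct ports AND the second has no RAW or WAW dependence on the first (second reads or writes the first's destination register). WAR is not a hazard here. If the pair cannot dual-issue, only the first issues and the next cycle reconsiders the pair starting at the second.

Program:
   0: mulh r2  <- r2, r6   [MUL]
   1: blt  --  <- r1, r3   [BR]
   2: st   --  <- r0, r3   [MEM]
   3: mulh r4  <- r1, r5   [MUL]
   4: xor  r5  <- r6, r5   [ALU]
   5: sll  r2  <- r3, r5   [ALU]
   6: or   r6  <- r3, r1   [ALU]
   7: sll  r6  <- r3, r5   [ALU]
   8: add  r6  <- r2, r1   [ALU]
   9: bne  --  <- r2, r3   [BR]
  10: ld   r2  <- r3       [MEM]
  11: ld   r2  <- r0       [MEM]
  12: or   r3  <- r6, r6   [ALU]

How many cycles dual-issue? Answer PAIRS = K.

PAIRS = 5

[0] i0  mulh  -- no-port MUL/BR
[1] i1/i2  blt/st  -- pair
[2] i3/i4  mulh/xor  -- pair
[3] i5/i6  sll/or  -- pair
[4] i7  sll  -- WAW r6
[5] i8/i9  add/bne  -- pair
[6] i10  ld  -- no-port MEM/MEM
[7] i11/i12  ld/or  -- pair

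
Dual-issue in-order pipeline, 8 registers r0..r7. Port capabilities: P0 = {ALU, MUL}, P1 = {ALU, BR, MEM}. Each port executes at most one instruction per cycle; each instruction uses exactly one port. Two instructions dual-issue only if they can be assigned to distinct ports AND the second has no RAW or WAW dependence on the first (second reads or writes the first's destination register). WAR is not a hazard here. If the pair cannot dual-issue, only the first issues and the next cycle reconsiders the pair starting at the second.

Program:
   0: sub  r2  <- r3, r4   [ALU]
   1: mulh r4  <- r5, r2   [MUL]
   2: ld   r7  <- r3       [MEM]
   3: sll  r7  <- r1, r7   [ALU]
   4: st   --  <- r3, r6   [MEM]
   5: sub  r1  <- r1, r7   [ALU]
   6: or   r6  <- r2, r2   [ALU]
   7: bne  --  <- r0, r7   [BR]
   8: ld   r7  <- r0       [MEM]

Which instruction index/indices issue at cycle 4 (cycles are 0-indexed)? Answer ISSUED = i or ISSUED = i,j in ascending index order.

ISSUED = 7

#0 head=0: sub.ALU i0 RAW r2
#1 head=1: mulh.MUL/ld.MEM i1&i2 pair
#2 head=3: sll.ALU/st.MEM i3&i4 pair
#3 head=5: sub.ALU/or.ALU i5&i6 pair
#4 head=7: bne.BR i7 no-port BR/MEM
#5 head=8: ld.MEM i8 tail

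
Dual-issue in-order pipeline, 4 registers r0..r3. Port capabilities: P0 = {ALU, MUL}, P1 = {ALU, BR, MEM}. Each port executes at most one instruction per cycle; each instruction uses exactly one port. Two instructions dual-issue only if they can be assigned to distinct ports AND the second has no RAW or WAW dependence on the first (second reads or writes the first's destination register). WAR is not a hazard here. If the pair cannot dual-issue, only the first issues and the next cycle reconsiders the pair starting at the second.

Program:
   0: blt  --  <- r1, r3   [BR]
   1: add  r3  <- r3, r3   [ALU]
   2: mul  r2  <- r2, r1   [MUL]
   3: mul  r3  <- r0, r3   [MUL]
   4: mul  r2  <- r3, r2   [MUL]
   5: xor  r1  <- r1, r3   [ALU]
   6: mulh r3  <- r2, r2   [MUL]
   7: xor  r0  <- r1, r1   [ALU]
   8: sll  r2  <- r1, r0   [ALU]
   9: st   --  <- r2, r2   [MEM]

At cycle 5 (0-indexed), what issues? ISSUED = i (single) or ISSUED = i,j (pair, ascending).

ISSUED = 8

t=0 i0+i1:blt+add ; dual
t=1 i2:mul ; no-port MUL/MUL
t=2 i3:mul ; no-port MUL/MUL
t=3 i4+i5:mul+xor ; dual
t=4 i6+i7:mulh+xor ; dual
t=5 i8:sll ; RAW r2
t=6 i9:st ; tail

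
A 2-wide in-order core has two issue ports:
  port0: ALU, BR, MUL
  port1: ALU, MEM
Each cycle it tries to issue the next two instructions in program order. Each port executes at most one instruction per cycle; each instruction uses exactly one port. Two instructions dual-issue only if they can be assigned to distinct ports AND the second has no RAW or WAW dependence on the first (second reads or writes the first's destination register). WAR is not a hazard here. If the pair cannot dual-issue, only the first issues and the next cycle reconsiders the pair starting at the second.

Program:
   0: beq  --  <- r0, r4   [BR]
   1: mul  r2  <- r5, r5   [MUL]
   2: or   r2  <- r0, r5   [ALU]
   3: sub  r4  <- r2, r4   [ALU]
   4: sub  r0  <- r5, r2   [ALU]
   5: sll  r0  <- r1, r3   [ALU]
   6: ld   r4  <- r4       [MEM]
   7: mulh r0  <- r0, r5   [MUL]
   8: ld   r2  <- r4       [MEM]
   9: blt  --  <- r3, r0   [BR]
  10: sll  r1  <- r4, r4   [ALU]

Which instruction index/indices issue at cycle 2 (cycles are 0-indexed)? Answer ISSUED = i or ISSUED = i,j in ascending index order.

ISSUED = 2

#0 head=0: beq.BR i0 no-port BR/MUL
#1 head=1: mul.MUL i1 WAW r2
#2 head=2: or.ALU i2 RAW r2
#3 head=3: sub.ALU sub.ALU i3+i4 pair
#4 head=5: sll.ALU ld.MEM i5+i6 pair
#5 head=7: mulh.MUL ld.MEM i7+i8 pair
#6 head=9: blt.BR sll.ALU i9+i10 pair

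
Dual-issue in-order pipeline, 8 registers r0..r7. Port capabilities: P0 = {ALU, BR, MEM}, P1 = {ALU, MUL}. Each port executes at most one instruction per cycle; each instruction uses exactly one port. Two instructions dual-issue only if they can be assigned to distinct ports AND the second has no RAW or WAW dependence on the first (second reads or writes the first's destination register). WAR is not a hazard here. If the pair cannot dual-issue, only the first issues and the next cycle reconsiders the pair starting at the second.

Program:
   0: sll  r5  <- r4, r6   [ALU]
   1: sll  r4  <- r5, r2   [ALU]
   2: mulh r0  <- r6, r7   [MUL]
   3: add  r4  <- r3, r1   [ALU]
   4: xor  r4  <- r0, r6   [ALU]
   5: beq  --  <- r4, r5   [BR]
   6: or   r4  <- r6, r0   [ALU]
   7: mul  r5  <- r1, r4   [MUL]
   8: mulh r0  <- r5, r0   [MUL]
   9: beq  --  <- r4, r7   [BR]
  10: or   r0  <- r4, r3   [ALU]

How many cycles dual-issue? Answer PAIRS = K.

PAIRS = 3

#0 head=0: sll.ALU i0 RAW r5
#1 head=1: sll.ALU;mulh.MUL i1/i2 2-wide
#2 head=3: add.ALU i3 WAW r4
#3 head=4: xor.ALU i4 RAW r4
#4 head=5: beq.BR;or.ALU i5/i6 2-wide
#5 head=7: mul.MUL i7 no-port MUL/MUL
#6 head=8: mulh.MUL;beq.BR i8/i9 2-wide
#7 head=10: or.ALU i10 tail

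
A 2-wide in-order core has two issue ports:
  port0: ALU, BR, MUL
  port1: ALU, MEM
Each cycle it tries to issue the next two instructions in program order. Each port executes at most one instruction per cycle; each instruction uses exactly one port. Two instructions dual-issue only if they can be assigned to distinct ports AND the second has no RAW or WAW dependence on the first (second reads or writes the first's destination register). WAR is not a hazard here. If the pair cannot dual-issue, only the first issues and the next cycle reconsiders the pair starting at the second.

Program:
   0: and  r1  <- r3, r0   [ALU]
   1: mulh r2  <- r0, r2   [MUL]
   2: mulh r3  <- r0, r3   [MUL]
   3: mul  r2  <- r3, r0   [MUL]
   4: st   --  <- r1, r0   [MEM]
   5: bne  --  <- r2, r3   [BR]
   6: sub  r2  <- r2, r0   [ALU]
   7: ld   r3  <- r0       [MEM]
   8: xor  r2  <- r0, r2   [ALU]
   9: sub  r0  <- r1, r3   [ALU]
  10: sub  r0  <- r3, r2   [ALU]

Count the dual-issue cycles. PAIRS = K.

PAIRS = 4

c0: i0&i1 and.ALU/mulh.MUL  dual
c1: i2 mulh.MUL  no-port MUL/MUL
c2: i3&i4 mul.MUL/st.MEM  dual
c3: i5&i6 bne.BR/sub.ALU  dual
c4: i7&i8 ld.MEM/xor.ALU  dual
c5: i9 sub.ALU  WAW r0
c6: i10 sub.ALU  tail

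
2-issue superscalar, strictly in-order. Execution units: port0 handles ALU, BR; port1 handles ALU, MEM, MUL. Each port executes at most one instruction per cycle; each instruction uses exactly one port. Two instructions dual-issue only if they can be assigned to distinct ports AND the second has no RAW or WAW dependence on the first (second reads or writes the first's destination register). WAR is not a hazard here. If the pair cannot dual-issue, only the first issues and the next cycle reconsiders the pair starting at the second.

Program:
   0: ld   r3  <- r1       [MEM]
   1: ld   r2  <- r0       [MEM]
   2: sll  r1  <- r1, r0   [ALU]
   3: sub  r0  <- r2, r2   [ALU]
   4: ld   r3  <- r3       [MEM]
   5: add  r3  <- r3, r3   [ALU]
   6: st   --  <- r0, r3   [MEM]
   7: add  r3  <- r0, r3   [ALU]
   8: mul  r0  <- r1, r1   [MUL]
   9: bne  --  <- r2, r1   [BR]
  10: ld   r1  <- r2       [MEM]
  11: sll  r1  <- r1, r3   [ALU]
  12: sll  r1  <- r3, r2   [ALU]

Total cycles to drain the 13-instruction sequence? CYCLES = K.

CYCLES = 9

#0 head=0: ld.MEM i0 no-port MEM/MEM
#1 head=1: ld.MEM/sll.ALU i1+i2 pair
#2 head=3: sub.ALU/ld.MEM i3+i4 pair
#3 head=5: add.ALU i5 RAW r3
#4 head=6: st.MEM/add.ALU i6+i7 pair
#5 head=8: mul.MUL/bne.BR i8+i9 pair
#6 head=10: ld.MEM i10 RAW+WAW r1
#7 head=11: sll.ALU i11 WAW r1
#8 head=12: sll.ALU i12 tail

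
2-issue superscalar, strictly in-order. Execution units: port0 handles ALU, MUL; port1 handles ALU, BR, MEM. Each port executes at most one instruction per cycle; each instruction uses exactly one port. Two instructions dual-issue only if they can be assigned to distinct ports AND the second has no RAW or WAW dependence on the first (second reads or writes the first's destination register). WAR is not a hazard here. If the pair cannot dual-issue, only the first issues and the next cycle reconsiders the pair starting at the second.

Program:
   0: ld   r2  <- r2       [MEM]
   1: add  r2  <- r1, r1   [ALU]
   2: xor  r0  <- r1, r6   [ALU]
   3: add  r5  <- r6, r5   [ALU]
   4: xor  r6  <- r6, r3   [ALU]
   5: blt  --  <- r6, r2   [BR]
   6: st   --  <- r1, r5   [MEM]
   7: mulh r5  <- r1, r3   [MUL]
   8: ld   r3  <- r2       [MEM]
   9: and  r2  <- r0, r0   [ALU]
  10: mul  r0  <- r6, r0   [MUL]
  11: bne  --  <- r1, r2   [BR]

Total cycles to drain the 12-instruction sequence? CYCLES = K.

CYCLES = 7

[0] i0  ld  -- WAW r2
[1] i1,i2  add/xor  -- dual
[2] i3,i4  add/xor  -- dual
[3] i5  blt  -- no-port BR/MEM
[4] i6,i7  st/mulh  -- dual
[5] i8,i9  ld/and  -- dual
[6] i10,i11  mul/bne  -- dual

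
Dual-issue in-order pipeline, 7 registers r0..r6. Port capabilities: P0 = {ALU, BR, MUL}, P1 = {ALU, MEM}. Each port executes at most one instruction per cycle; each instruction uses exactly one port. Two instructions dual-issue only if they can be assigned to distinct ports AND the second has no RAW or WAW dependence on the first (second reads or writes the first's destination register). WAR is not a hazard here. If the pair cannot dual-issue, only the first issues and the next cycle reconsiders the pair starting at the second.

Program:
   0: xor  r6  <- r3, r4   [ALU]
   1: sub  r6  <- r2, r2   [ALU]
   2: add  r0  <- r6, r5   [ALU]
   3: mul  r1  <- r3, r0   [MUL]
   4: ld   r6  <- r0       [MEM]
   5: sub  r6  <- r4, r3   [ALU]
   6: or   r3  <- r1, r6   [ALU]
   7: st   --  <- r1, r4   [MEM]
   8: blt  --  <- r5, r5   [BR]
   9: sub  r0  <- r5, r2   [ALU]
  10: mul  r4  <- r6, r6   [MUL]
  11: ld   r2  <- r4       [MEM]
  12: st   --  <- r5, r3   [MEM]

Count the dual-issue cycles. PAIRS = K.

PAIRS = 3

t=0 i0:xor ; WAW r6
t=1 i1:sub ; RAW r6
t=2 i2:add ; RAW r0
t=3 i3+i4:mul/ld ; 2-wide
t=4 i5:sub ; RAW r6
t=5 i6+i7:or/st ; 2-wide
t=6 i8+i9:blt/sub ; 2-wide
t=7 i10:mul ; RAW r4
t=8 i11:ld ; no-port MEM/MEM
t=9 i12:st ; tail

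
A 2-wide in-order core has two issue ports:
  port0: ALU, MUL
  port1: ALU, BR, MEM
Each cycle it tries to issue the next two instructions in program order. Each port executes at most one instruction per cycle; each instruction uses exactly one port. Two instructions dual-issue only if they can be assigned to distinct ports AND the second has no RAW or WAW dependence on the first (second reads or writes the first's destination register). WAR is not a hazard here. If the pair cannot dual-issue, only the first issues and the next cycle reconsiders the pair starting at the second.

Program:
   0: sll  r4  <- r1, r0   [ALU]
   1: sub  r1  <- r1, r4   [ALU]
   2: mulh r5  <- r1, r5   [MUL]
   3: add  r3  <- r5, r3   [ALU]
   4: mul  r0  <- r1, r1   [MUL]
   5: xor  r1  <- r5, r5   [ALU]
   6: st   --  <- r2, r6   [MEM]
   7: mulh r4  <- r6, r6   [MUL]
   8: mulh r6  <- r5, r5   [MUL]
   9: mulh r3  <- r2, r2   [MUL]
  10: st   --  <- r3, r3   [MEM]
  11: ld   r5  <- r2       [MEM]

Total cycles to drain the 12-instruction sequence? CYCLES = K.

  cy0 -> i0 (sll) RAW r4
  cy1 -> i1 (sub) RAW r1
  cy2 -> i2 (mulh) RAW r5
  cy3 -> i3+i4 (add+mul) pair
  cy4 -> i5+i6 (xor+st) pair
  cy5 -> i7 (mulh) no-port MUL/MUL
  cy6 -> i8 (mulh) no-port MUL/MUL
  cy7 -> i9 (mulh) RAW r3
  cy8 -> i10 (st) no-port MEM/MEM
  cy9 -> i11 (ld) tail

CYCLES = 10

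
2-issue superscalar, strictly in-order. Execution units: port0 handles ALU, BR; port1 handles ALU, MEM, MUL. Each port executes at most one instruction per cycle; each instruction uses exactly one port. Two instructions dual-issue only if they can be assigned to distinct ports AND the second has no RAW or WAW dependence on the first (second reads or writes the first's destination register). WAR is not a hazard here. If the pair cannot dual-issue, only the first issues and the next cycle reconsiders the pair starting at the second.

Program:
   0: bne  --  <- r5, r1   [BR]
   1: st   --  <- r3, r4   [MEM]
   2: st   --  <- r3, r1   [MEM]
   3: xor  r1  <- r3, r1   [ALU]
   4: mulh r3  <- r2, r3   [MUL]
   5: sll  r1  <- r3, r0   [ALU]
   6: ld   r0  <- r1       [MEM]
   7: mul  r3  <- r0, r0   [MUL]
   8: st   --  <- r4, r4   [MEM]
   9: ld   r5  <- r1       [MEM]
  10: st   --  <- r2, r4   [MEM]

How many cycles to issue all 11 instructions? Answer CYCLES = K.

CYCLES = 9

c0: i0,i1 bne;st  dual
c1: i2,i3 st;xor  dual
c2: i4 mulh  RAW r3
c3: i5 sll  RAW r1
c4: i6 ld  no-port MEM/MUL
c5: i7 mul  no-port MUL/MEM
c6: i8 st  no-port MEM/MEM
c7: i9 ld  no-port MEM/MEM
c8: i10 st  tail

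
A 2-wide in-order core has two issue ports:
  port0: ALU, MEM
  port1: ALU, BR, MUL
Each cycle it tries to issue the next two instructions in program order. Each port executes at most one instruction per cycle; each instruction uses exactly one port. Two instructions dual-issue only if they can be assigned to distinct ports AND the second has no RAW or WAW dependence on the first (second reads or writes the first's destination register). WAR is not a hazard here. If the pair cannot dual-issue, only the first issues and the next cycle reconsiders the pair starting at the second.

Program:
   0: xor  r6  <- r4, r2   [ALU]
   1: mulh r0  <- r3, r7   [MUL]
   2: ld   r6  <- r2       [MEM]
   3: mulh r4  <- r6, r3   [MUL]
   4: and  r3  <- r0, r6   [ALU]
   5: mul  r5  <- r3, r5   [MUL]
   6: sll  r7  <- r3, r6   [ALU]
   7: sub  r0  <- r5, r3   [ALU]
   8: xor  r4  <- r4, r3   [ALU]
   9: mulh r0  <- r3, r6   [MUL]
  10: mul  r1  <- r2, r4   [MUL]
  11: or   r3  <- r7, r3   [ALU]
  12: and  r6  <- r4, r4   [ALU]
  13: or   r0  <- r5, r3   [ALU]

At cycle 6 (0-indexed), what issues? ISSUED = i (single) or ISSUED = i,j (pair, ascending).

0. xor/mulh @i0&i1  | dual
1. ld @i2  | RAW r6
2. mulh/and @i3&i4  | dual
3. mul/sll @i5&i6  | dual
4. sub/xor @i7&i8  | dual
5. mulh @i9  | no-port MUL/MUL
6. mul/or @i10&i11  | dual
7. and/or @i12&i13  | dual

ISSUED = 10,11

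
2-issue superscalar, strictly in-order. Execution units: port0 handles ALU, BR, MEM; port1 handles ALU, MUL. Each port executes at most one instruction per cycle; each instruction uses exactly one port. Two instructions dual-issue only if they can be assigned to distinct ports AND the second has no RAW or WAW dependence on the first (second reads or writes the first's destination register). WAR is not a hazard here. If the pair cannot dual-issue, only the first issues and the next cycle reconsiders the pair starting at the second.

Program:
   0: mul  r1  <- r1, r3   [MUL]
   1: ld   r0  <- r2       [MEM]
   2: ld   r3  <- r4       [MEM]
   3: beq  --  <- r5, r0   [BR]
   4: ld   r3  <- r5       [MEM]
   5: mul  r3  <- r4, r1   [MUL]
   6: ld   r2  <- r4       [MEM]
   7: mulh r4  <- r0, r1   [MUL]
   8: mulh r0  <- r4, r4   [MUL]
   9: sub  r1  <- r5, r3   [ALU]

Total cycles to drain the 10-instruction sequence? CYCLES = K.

CYCLES = 7

c0: i0+i1 mul.MUL;ld.MEM  dual
c1: i2 ld.MEM  no-port MEM/BR
c2: i3 beq.BR  no-port BR/MEM
c3: i4 ld.MEM  WAW r3
c4: i5+i6 mul.MUL;ld.MEM  dual
c5: i7 mulh.MUL  no-port MUL/MUL
c6: i8+i9 mulh.MUL;sub.ALU  dual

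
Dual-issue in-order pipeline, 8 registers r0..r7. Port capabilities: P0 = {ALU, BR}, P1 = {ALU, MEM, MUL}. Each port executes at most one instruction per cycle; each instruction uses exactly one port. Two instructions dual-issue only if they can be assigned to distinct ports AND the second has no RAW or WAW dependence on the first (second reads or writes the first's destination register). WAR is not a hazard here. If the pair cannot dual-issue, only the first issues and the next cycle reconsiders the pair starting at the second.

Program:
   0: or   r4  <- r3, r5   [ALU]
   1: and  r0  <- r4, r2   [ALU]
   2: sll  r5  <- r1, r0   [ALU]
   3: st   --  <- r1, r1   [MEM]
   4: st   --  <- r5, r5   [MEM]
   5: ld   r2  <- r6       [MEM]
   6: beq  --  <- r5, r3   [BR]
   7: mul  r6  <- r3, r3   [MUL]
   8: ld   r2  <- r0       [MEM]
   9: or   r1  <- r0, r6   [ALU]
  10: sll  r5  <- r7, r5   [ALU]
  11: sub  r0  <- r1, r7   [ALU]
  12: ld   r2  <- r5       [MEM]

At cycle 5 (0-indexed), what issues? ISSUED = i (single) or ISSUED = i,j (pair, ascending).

ISSUED = 7

  cy0 -> i0 (or.ALU) RAW r4
  cy1 -> i1 (and.ALU) RAW r0
  cy2 -> i2,i3 (sll.ALU;st.MEM) dual
  cy3 -> i4 (st.MEM) no-port MEM/MEM
  cy4 -> i5,i6 (ld.MEM;beq.BR) dual
  cy5 -> i7 (mul.MUL) no-port MUL/MEM
  cy6 -> i8,i9 (ld.MEM;or.ALU) dual
  cy7 -> i10,i11 (sll.ALU;sub.ALU) dual
  cy8 -> i12 (ld.MEM) tail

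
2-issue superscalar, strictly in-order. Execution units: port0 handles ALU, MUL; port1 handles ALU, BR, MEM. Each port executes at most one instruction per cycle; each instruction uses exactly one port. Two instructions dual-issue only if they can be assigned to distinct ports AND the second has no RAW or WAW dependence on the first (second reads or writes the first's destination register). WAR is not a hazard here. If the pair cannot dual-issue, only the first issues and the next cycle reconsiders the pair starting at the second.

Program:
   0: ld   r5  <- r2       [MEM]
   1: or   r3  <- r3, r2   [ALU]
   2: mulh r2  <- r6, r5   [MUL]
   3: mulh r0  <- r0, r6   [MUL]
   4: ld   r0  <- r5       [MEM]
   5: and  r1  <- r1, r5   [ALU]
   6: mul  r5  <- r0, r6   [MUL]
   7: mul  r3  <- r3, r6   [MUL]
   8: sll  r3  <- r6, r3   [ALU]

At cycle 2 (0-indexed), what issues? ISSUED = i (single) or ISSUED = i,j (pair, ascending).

[0] i0&i1  ld.MEM/or.ALU  -- 2-wide
[1] i2  mulh.MUL  -- no-port MUL/MUL
[2] i3  mulh.MUL  -- WAW r0
[3] i4&i5  ld.MEM/and.ALU  -- 2-wide
[4] i6  mul.MUL  -- no-port MUL/MUL
[5] i7  mul.MUL  -- RAW+WAW r3
[6] i8  sll.ALU  -- tail

ISSUED = 3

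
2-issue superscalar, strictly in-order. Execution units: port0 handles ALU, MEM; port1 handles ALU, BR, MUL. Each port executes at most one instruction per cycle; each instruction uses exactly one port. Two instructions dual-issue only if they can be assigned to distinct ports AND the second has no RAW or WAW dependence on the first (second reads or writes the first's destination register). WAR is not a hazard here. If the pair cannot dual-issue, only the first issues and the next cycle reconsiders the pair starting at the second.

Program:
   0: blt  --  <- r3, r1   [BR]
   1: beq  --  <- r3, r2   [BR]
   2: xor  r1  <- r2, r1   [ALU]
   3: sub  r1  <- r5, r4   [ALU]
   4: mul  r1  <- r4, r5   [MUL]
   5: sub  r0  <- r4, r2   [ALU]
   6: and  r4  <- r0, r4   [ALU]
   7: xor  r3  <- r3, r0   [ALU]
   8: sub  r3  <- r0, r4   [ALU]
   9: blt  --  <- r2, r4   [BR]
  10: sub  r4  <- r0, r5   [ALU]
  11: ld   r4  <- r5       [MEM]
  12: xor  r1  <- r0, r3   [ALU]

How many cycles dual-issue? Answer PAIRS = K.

PAIRS = 5

c0: i0 blt.BR  no-port BR/BR
c1: i1/i2 beq.BR/xor.ALU  2-wide
c2: i3 sub.ALU  WAW r1
c3: i4/i5 mul.MUL/sub.ALU  2-wide
c4: i6/i7 and.ALU/xor.ALU  2-wide
c5: i8/i9 sub.ALU/blt.BR  2-wide
c6: i10 sub.ALU  WAW r4
c7: i11/i12 ld.MEM/xor.ALU  2-wide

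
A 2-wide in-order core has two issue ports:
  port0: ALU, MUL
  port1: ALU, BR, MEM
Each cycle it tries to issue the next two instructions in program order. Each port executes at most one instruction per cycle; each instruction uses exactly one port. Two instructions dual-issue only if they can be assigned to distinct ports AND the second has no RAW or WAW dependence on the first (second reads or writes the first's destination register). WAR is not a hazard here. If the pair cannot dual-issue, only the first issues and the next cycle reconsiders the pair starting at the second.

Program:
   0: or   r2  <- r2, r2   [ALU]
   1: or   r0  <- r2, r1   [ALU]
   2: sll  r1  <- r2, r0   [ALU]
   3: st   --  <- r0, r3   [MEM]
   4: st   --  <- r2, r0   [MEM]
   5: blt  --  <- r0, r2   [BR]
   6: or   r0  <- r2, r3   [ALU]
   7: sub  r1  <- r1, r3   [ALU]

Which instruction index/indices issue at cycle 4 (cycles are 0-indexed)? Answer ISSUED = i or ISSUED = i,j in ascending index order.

  cy0 -> i0 (or) RAW r2
  cy1 -> i1 (or) RAW r0
  cy2 -> i2/i3 (sll;st) 2-wide
  cy3 -> i4 (st) no-port MEM/BR
  cy4 -> i5/i6 (blt;or) 2-wide
  cy5 -> i7 (sub) tail

ISSUED = 5,6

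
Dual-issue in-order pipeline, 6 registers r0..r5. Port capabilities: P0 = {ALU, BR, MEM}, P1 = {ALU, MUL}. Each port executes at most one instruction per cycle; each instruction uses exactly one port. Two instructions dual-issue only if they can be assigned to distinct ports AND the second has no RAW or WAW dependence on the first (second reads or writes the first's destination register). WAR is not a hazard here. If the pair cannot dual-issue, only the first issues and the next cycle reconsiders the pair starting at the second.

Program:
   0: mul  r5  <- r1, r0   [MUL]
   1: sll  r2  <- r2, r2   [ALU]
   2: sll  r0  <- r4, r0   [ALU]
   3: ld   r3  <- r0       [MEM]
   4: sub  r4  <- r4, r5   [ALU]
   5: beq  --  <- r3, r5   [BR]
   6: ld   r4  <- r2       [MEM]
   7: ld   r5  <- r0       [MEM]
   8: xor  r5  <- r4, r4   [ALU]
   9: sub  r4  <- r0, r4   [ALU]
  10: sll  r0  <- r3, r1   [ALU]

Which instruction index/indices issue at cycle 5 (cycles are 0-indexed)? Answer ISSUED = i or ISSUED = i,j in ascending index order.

c0: i0/i1 mul;sll  pair
c1: i2 sll  RAW r0
c2: i3/i4 ld;sub  pair
c3: i5 beq  no-port BR/MEM
c4: i6 ld  no-port MEM/MEM
c5: i7 ld  WAW r5
c6: i8/i9 xor;sub  pair
c7: i10 sll  tail

ISSUED = 7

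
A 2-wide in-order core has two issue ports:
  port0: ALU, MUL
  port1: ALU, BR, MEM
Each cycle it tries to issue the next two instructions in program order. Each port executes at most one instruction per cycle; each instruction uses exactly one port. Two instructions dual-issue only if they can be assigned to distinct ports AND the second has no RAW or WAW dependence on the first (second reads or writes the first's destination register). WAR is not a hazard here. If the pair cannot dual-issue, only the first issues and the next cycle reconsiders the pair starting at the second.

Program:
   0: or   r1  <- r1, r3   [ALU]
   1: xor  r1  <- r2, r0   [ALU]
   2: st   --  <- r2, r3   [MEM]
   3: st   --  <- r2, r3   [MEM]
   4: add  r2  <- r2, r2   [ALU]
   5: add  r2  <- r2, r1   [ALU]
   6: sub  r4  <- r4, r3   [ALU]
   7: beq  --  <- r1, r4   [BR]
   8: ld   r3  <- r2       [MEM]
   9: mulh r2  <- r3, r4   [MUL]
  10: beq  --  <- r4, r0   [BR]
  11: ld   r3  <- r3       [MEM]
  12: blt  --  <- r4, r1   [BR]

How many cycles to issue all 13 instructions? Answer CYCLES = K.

CYCLES = 9

  cy0 -> i0 (or.ALU) WAW r1
  cy1 -> i1/i2 (xor.ALU st.MEM) 2-wide
  cy2 -> i3/i4 (st.MEM add.ALU) 2-wide
  cy3 -> i5/i6 (add.ALU sub.ALU) 2-wide
  cy4 -> i7 (beq.BR) no-port BR/MEM
  cy5 -> i8 (ld.MEM) RAW r3
  cy6 -> i9/i10 (mulh.MUL beq.BR) 2-wide
  cy7 -> i11 (ld.MEM) no-port MEM/BR
  cy8 -> i12 (blt.BR) tail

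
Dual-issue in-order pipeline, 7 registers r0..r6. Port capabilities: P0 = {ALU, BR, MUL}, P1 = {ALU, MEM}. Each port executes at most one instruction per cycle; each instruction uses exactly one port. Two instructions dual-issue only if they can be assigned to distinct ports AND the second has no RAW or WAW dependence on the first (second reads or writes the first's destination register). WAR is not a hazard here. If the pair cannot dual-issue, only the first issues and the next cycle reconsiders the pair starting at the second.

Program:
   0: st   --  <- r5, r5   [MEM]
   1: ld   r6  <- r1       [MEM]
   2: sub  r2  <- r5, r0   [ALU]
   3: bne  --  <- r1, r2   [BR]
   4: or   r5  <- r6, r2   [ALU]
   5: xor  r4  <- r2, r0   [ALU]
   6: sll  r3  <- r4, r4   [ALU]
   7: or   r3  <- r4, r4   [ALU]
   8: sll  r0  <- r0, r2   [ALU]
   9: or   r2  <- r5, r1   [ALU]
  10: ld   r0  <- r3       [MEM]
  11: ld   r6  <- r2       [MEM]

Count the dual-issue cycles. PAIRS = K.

c0: i0 st.MEM  no-port MEM/MEM
c1: i1&i2 ld.MEM;sub.ALU  2-wide
c2: i3&i4 bne.BR;or.ALU  2-wide
c3: i5 xor.ALU  RAW r4
c4: i6 sll.ALU  WAW r3
c5: i7&i8 or.ALU;sll.ALU  2-wide
c6: i9&i10 or.ALU;ld.MEM  2-wide
c7: i11 ld.MEM  tail

PAIRS = 4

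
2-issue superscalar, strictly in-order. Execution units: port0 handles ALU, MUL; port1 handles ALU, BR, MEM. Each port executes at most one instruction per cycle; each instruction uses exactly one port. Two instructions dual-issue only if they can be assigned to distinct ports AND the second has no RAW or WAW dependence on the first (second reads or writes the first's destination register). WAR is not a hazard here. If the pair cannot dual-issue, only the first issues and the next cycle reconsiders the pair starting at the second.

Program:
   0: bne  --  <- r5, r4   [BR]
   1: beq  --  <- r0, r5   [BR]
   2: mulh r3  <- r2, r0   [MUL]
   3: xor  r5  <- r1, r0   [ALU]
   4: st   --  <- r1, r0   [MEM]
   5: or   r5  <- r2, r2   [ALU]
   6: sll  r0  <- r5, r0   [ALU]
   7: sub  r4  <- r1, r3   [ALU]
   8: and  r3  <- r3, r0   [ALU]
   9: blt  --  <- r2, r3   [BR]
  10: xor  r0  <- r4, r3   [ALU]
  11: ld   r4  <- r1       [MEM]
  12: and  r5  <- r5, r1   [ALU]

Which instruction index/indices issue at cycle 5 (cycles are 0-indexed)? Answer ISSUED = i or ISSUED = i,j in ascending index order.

0. bne @i0  | no-port BR/BR
1. beq+mulh @i1+i2  | dual
2. xor+st @i3+i4  | dual
3. or @i5  | RAW r5
4. sll+sub @i6+i7  | dual
5. and @i8  | RAW r3
6. blt+xor @i9+i10  | dual
7. ld+and @i11+i12  | dual

ISSUED = 8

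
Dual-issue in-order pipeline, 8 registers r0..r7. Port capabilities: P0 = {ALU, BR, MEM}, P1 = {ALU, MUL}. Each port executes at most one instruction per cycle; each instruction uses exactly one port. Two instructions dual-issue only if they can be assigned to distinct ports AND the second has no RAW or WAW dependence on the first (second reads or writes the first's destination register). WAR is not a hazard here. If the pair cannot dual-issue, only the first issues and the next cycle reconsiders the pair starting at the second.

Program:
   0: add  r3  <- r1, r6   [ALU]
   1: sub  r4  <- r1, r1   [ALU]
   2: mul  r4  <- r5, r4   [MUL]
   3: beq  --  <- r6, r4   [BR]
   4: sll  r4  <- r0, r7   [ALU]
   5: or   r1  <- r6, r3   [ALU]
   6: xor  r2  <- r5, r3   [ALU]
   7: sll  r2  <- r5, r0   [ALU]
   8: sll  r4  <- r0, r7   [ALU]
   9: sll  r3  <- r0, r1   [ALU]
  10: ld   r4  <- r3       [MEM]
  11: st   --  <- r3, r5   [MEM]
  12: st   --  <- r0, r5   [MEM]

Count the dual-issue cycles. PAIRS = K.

PAIRS = 4

#0 head=0: add sub i0,i1 dual
#1 head=2: mul i2 RAW r4
#2 head=3: beq sll i3,i4 dual
#3 head=5: or xor i5,i6 dual
#4 head=7: sll sll i7,i8 dual
#5 head=9: sll i9 RAW r3
#6 head=10: ld i10 no-port MEM/MEM
#7 head=11: st i11 no-port MEM/MEM
#8 head=12: st i12 tail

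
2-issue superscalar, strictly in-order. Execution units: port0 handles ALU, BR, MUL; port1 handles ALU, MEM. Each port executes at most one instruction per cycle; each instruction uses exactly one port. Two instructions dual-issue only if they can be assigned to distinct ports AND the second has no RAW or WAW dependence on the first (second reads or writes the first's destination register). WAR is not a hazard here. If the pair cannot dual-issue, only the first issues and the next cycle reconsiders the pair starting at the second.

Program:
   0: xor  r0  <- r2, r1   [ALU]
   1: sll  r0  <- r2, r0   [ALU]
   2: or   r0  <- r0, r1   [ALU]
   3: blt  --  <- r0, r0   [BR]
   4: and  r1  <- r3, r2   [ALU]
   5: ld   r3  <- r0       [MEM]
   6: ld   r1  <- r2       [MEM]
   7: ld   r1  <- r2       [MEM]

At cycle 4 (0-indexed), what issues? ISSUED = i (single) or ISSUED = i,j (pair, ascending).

ISSUED = 5

[0] i0  xor.ALU  -- RAW+WAW r0
[1] i1  sll.ALU  -- RAW+WAW r0
[2] i2  or.ALU  -- RAW r0
[3] i3/i4  blt.BR+and.ALU  -- dual
[4] i5  ld.MEM  -- no-port MEM/MEM
[5] i6  ld.MEM  -- no-port MEM/MEM
[6] i7  ld.MEM  -- tail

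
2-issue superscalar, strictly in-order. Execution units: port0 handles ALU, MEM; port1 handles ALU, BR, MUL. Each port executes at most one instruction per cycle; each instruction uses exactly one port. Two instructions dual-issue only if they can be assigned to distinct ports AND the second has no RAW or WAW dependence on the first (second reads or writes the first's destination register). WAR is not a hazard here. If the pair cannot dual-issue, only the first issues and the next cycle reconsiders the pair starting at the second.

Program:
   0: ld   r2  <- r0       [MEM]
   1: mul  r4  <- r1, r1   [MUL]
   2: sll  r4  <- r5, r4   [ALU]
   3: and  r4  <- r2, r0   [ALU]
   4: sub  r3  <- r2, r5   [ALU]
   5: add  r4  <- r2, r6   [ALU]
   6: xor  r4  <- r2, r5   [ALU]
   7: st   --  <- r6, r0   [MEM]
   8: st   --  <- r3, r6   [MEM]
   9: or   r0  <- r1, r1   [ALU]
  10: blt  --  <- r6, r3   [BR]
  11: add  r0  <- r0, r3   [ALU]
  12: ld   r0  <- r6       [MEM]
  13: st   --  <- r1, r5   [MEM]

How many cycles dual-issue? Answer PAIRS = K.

#0 head=0: ld.MEM+mul.MUL i0/i1 pair
#1 head=2: sll.ALU i2 WAW r4
#2 head=3: and.ALU+sub.ALU i3/i4 pair
#3 head=5: add.ALU i5 WAW r4
#4 head=6: xor.ALU+st.MEM i6/i7 pair
#5 head=8: st.MEM+or.ALU i8/i9 pair
#6 head=10: blt.BR+add.ALU i10/i11 pair
#7 head=12: ld.MEM i12 no-port MEM/MEM
#8 head=13: st.MEM i13 tail

PAIRS = 5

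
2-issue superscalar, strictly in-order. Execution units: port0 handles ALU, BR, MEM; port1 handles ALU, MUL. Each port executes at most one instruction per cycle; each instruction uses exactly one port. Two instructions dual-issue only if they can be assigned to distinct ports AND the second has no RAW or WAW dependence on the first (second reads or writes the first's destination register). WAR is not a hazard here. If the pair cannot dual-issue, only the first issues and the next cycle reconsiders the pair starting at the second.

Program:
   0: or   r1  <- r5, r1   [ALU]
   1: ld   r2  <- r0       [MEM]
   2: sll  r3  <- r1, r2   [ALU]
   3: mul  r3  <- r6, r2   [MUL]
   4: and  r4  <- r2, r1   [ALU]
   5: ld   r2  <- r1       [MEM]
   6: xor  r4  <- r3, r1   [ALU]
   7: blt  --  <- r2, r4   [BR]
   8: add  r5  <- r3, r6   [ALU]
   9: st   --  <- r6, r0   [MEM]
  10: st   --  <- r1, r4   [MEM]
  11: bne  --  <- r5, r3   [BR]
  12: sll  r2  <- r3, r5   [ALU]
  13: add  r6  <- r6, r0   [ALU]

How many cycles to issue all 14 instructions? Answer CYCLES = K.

c0: i0&i1 or.ALU;ld.MEM  2-wide
c1: i2 sll.ALU  WAW r3
c2: i3&i4 mul.MUL;and.ALU  2-wide
c3: i5&i6 ld.MEM;xor.ALU  2-wide
c4: i7&i8 blt.BR;add.ALU  2-wide
c5: i9 st.MEM  no-port MEM/MEM
c6: i10 st.MEM  no-port MEM/BR
c7: i11&i12 bne.BR;sll.ALU  2-wide
c8: i13 add.ALU  tail

CYCLES = 9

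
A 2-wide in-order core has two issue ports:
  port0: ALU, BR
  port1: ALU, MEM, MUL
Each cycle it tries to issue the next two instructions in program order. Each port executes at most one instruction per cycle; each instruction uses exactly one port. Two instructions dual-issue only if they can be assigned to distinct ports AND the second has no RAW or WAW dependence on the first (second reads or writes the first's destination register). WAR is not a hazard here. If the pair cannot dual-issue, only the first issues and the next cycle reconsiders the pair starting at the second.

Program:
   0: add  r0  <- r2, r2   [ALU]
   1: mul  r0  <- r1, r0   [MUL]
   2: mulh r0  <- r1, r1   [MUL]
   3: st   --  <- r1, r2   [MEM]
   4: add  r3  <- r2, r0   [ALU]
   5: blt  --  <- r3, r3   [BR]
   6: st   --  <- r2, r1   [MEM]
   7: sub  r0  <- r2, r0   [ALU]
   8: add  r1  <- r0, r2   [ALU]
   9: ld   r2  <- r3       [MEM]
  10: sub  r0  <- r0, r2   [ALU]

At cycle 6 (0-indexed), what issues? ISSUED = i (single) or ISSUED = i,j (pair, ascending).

c0: i0 add.ALU  RAW+WAW r0
c1: i1 mul.MUL  no-port MUL/MUL
c2: i2 mulh.MUL  no-port MUL/MEM
c3: i3+i4 st.MEM/add.ALU  2-wide
c4: i5+i6 blt.BR/st.MEM  2-wide
c5: i7 sub.ALU  RAW r0
c6: i8+i9 add.ALU/ld.MEM  2-wide
c7: i10 sub.ALU  tail

ISSUED = 8,9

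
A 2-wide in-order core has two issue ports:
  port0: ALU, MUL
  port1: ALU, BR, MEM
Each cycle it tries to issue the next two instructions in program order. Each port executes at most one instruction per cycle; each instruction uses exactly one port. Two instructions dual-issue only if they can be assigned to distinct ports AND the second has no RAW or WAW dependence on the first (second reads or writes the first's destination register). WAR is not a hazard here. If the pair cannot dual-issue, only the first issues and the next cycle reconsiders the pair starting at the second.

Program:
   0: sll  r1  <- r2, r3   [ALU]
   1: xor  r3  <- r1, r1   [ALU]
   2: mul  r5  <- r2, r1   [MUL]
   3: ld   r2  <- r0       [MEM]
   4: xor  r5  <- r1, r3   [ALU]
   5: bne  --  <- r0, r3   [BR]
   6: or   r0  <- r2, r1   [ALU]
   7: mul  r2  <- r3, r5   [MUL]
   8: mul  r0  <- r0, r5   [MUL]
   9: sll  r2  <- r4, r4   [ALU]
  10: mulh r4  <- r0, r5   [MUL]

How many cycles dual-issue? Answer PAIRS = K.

  cy0 -> i0 (sll) RAW r1
  cy1 -> i1,i2 (xor;mul) 2-wide
  cy2 -> i3,i4 (ld;xor) 2-wide
  cy3 -> i5,i6 (bne;or) 2-wide
  cy4 -> i7 (mul) no-port MUL/MUL
  cy5 -> i8,i9 (mul;sll) 2-wide
  cy6 -> i10 (mulh) tail

PAIRS = 4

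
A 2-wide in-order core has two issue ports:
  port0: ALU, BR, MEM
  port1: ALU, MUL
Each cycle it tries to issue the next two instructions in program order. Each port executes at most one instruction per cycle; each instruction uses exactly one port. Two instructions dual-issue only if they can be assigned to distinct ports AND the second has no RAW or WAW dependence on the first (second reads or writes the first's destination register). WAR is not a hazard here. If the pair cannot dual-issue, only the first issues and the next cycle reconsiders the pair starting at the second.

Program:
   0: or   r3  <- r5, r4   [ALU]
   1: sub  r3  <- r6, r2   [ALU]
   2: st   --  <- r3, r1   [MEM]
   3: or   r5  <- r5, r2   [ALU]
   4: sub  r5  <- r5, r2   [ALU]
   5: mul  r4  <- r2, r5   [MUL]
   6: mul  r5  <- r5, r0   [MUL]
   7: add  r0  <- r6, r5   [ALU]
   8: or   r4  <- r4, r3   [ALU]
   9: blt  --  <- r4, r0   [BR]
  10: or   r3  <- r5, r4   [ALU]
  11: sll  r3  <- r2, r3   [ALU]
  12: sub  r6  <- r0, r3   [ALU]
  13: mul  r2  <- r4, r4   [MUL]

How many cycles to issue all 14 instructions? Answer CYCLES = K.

CYCLES = 10

[0] i0  or  -- WAW r3
[1] i1  sub  -- RAW r3
[2] i2&i3  st;or  -- pair
[3] i4  sub  -- RAW r5
[4] i5  mul  -- no-port MUL/MUL
[5] i6  mul  -- RAW r5
[6] i7&i8  add;or  -- pair
[7] i9&i10  blt;or  -- pair
[8] i11  sll  -- RAW r3
[9] i12&i13  sub;mul  -- pair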